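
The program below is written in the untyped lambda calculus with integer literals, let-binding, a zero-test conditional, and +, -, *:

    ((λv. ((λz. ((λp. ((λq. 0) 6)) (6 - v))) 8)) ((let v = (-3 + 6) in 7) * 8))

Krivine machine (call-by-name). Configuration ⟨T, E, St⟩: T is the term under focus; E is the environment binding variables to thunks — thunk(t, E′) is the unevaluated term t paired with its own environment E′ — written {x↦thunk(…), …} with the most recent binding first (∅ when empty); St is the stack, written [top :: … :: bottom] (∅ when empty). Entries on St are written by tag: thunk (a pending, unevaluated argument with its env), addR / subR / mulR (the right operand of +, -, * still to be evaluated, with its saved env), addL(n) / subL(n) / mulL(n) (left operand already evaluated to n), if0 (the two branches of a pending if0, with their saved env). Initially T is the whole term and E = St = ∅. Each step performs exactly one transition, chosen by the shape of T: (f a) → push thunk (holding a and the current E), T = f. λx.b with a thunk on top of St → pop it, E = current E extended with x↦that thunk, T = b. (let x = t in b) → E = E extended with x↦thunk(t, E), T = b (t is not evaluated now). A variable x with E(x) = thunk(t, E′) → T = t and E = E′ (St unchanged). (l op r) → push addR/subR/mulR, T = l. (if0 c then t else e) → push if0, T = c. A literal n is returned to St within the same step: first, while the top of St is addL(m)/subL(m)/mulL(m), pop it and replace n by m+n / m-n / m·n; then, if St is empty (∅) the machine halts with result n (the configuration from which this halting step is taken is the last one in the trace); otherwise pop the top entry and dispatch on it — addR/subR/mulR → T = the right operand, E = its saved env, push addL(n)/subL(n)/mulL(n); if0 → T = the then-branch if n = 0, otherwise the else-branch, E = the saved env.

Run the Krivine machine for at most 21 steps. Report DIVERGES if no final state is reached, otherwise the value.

Answer: 0

Execution trace:
[0] <T=((λv. ((λz. ((λp. ((λq. 0) 6)) (6 - v))) 8)) ((let v = (-3 + 6) in 7) * 8)), E=∅, St=∅>
[1] <T=(λv. ((λz. ((λp. ((λq. 0) 6)) (6 - v))) 8)), E=∅, St=[thunk]>
[2] <T=((λz. ((λp. ((λq. 0) 6)) (6 - v))) 8), E={v↦thunk(((let v = (-3 + 6) in 7) * 8), ∅)}, St=∅>
[3] <T=(λz. ((λp. ((λq. 0) 6)) (6 - v))), E={v↦thunk(((let v = (-3 + 6) in 7) * 8), ∅)}, St=[thunk]>
[4] <T=((λp. ((λq. 0) 6)) (6 - v)), E={z↦thunk(8, {v↦thunk(((let v = (-3 + 6) in 7) * 8), ∅)}), v↦thunk(((let v = (-3 + 6) in 7) * 8), ∅)}, St=∅>
[5] <T=(λp. ((λq. 0) 6)), E={z↦thunk(8, {v↦thunk(((let v = (-3 + 6) in 7) * 8), ∅)}), v↦thunk(((let v = (-3 + 6) in 7) * 8), ∅)}, St=[thunk]>
[6] <T=((λq. 0) 6), E={p↦thunk((6 - v), {z↦thunk(8, {v↦thunk(((let v = (-3 + 6) in 7) * 8), ∅)}), v↦thunk(((let v = (-3 + 6) in 7) * 8), ∅)}), z↦thunk(8, {v↦thunk(((let v = (-3 + 6) in 7) * 8), ∅)}), v↦thunk(((let v = (-3 + 6) in 7) * 8), ∅)}, St=∅>
[7] <T=(λq. 0), E={p↦thunk((6 - v), {z↦thunk(8, {v↦thunk(((let v = (-3 + 6) in 7) * 8), ∅)}), v↦thunk(((let v = (-3 + 6) in 7) * 8), ∅)}), z↦thunk(8, {v↦thunk(((let v = (-3 + 6) in 7) * 8), ∅)}), v↦thunk(((let v = (-3 + 6) in 7) * 8), ∅)}, St=[thunk]>
[8] <T=0, E={q↦thunk(6, {p↦thunk((6 - v), {z↦thunk(8, {v↦thunk(((let v = (-3 + 6) in 7) * 8), ∅)}), v↦thunk(((let v = (-3 + 6) in 7) * 8), ∅)}), z↦thunk(8, {v↦thunk(((let v = (-3 + 6) in 7) * 8), ∅)}), v↦thunk(((let v = (-3 + 6) in 7) * 8), ∅)}), p↦thunk((6 - v), {z↦thunk(8, {v↦thunk(((let v = (-3 + 6) in 7) * 8), ∅)}), v↦thunk(((let v = (-3 + 6) in 7) * 8), ∅)}), z↦thunk(8, {v↦thunk(((let v = (-3 + 6) in 7) * 8), ∅)}), v↦thunk(((let v = (-3 + 6) in 7) * 8), ∅)}, St=∅>
→ final value 0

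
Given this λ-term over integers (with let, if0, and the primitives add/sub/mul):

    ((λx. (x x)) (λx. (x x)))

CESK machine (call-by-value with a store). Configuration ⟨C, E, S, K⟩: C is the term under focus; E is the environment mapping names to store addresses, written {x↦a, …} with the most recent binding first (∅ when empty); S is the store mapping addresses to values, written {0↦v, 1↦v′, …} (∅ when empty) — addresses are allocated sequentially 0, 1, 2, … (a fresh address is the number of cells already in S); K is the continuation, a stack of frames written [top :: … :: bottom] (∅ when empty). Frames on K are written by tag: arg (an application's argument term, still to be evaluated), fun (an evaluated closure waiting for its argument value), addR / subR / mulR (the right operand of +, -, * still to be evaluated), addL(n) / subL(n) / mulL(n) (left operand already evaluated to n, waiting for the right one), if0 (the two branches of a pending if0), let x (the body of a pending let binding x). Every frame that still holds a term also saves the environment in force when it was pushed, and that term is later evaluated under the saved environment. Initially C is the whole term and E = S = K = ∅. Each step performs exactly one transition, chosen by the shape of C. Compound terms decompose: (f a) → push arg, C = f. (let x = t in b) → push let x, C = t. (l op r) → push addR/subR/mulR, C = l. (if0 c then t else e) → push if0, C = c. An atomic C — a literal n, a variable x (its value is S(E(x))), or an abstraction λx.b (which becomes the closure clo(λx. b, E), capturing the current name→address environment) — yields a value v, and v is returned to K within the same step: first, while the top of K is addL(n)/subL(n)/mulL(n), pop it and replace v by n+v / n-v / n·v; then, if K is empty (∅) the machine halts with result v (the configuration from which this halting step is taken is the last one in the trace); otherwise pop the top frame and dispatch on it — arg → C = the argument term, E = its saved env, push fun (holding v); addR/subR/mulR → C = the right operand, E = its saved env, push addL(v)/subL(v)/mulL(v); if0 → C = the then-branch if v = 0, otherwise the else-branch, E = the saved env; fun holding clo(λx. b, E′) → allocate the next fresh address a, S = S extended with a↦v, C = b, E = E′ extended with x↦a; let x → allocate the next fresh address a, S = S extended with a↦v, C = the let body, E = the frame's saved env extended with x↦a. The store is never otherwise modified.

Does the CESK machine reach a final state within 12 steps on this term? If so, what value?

step 0: [C=((λx. (x x)) (λx. (x x))) | E=∅ | S=∅ | K=∅]
step 1: [C=(λx. (x x)) | E=∅ | S=∅ | K=[arg]]
step 2: [C=(λx. (x x)) | E=∅ | S=∅ | K=[fun]]
step 3: [C=(x x) | E={x↦0} | S={0↦clo(λx. (x x), ∅)} | K=∅]
step 4: [C=x | E={x↦0} | S={0↦clo(λx. (x x), ∅)} | K=[arg]]
step 5: [C=x | E={x↦0} | S={0↦clo(λx. (x x), ∅)} | K=[fun]]
step 6: [C=(x x) | E={x↦1} | S={0↦clo(λx. (x x), ∅), 1↦clo(λx. (x x), ∅)} | K=∅]
step 7: [C=x | E={x↦1} | S={0↦clo(λx. (x x), ∅), 1↦clo(λx. (x x), ∅)} | K=[arg]]
step 8: [C=x | E={x↦1} | S={0↦clo(λx. (x x), ∅), 1↦clo(λx. (x x), ∅)} | K=[fun]]
step 9: [C=(x x) | E={x↦2} | S={0↦clo(λx. (x x), ∅), 1↦clo(λx. (x x), ∅), 2↦clo(λx. (x x), ∅)} | K=∅]
step 10: [C=x | E={x↦2} | S={0↦clo(λx. (x x), ∅), 1↦clo(λx. (x x), ∅), 2↦clo(λx. (x x), ∅)} | K=[arg]]
step 11: [C=x | E={x↦2} | S={0↦clo(λx. (x x), ∅), 1↦clo(λx. (x x), ∅), 2↦clo(λx. (x x), ∅)} | K=[fun]]
step 12: [C=(x x) | E={x↦3} | S={0↦clo(λx. (x x), ∅), 1↦clo(λx. (x x), ∅), 2↦clo(λx. (x x), ∅), 3↦clo(λx. (x x), ∅)} | K=∅]
→ 12 transitions taken and the configuration is still not final: no result within 12 steps

Answer: DIVERGES (no final state within 12 steps)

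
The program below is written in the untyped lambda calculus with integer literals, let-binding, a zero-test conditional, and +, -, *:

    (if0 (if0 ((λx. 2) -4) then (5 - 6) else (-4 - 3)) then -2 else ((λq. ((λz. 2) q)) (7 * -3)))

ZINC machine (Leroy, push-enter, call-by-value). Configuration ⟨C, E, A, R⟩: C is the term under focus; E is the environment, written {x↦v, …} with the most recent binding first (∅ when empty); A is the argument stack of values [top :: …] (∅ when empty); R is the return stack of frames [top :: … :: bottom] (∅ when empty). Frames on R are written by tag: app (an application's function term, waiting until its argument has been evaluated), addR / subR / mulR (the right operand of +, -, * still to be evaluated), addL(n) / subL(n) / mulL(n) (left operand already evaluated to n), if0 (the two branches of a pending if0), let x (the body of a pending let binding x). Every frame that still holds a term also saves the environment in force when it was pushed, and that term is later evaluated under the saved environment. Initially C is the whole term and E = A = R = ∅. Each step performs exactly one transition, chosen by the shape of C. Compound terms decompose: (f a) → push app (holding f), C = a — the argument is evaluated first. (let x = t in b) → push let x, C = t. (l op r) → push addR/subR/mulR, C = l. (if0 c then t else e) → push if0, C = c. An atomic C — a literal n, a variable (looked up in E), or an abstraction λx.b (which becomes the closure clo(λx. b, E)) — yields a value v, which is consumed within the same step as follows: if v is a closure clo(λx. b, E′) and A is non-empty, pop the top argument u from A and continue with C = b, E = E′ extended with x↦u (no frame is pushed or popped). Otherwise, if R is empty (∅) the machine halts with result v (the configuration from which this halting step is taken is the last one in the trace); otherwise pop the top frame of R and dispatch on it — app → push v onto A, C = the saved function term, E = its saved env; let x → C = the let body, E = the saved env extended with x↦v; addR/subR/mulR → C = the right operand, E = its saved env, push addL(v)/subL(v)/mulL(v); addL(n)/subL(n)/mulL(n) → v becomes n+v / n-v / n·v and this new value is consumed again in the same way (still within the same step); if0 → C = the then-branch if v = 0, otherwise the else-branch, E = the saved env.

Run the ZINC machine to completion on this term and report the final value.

Answer: 2

Execution trace:
t=0: <C=(if0 (if0 ((λx. 2) -4) then (5 - 6) else (-4 - 3)) then -2 else ((λq. ((λz. 2) q)) (7 * -3))), E=∅, A=∅, R=∅>
t=1: <C=(if0 ((λx. 2) -4) then (5 - 6) else (-4 - 3)), E=∅, A=∅, R=[if0]>
t=2: <C=((λx. 2) -4), E=∅, A=∅, R=[if0 :: if0]>
t=3: <C=-4, E=∅, A=∅, R=[app :: if0 :: if0]>
t=4: <C=(λx. 2), E=∅, A=[-4], R=[if0 :: if0]>
t=5: <C=2, E={x↦-4}, A=∅, R=[if0 :: if0]>
t=6: <C=(-4 - 3), E=∅, A=∅, R=[if0]>
t=7: <C=-4, E=∅, A=∅, R=[subR :: if0]>
t=8: <C=3, E=∅, A=∅, R=[subL(-4) :: if0]>
t=9: <C=((λq. ((λz. 2) q)) (7 * -3)), E=∅, A=∅, R=∅>
t=10: <C=(7 * -3), E=∅, A=∅, R=[app]>
t=11: <C=7, E=∅, A=∅, R=[mulR :: app]>
t=12: <C=-3, E=∅, A=∅, R=[mulL(7) :: app]>
t=13: <C=(λq. ((λz. 2) q)), E=∅, A=[-21], R=∅>
t=14: <C=((λz. 2) q), E={q↦-21}, A=∅, R=∅>
t=15: <C=q, E={q↦-21}, A=∅, R=[app]>
t=16: <C=(λz. 2), E={q↦-21}, A=[-21], R=∅>
t=17: <C=2, E={z↦-21, q↦-21}, A=∅, R=∅>
→ final value 2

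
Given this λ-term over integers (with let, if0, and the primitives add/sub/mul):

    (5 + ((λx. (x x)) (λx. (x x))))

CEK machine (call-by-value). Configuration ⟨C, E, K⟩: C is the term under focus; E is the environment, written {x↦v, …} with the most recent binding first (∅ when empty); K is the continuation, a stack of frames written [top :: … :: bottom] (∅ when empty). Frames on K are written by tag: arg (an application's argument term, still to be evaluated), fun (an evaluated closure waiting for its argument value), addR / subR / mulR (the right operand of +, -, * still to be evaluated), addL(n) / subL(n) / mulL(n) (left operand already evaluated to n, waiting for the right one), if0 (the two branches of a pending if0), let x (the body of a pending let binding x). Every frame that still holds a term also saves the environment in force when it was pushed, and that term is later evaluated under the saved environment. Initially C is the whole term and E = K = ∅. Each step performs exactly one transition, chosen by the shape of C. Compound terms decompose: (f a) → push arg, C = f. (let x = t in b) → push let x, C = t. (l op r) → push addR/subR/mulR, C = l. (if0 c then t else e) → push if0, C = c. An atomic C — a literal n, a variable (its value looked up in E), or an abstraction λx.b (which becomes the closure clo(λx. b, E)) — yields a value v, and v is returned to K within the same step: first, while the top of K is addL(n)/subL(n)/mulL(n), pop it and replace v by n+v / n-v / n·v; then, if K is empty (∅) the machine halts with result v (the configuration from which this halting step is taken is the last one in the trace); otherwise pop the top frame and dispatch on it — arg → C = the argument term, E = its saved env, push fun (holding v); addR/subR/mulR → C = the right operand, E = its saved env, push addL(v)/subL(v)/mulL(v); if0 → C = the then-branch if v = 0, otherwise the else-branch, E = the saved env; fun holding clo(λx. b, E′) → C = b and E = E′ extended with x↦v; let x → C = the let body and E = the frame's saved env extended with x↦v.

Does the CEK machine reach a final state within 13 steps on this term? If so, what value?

Answer: DIVERGES (no final state within 13 steps)

Machine steps:
step 0: ⟨C=(5 + ((λx. (x x)) (λx. (x x)))); E=∅; K=∅⟩
step 1: ⟨C=5; E=∅; K=[addR]⟩
step 2: ⟨C=((λx. (x x)) (λx. (x x))); E=∅; K=[addL(5)]⟩
step 3: ⟨C=(λx. (x x)); E=∅; K=[arg :: addL(5)]⟩
step 4: ⟨C=(λx. (x x)); E=∅; K=[fun :: addL(5)]⟩
step 5: ⟨C=(x x); E={x↦clo(λx. (x x), ∅)}; K=[addL(5)]⟩
step 6: ⟨C=x; E={x↦clo(λx. (x x), ∅)}; K=[arg :: addL(5)]⟩
step 7: ⟨C=x; E={x↦clo(λx. (x x), ∅)}; K=[fun :: addL(5)]⟩
… configuration repeats with period 3 (steps 5–7 recur indefinitely) …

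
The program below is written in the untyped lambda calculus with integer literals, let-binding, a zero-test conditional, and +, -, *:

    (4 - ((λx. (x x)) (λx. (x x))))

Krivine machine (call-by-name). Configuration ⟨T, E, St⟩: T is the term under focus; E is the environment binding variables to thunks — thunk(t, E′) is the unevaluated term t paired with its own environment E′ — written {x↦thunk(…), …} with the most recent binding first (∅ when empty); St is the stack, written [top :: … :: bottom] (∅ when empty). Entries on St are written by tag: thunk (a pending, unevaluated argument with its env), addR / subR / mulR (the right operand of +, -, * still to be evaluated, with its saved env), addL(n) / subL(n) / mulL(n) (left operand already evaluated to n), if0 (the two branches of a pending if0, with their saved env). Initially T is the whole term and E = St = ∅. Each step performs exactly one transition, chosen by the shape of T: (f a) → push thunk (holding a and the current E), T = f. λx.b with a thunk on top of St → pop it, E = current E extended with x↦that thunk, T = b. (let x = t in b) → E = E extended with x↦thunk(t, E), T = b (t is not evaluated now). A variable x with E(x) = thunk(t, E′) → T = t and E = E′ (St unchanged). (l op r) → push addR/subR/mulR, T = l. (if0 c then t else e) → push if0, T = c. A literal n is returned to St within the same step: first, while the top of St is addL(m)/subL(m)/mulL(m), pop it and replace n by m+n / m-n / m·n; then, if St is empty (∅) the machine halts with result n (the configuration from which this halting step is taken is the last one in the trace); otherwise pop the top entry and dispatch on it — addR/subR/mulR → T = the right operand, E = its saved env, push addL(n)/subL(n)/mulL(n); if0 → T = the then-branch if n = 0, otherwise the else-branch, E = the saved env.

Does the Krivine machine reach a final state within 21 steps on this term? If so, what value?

Answer: DIVERGES (no final state within 21 steps)

Machine steps:
t=0: <T=(4 - ((λx. (x x)) (λx. (x x)))), E=∅, St=∅>
t=1: <T=4, E=∅, St=[subR]>
t=2: <T=((λx. (x x)) (λx. (x x))), E=∅, St=[subL(4)]>
t=3: <T=(λx. (x x)), E=∅, St=[thunk :: subL(4)]>
t=4: <T=(x x), E={x↦thunk((λx. (x x)), ∅)}, St=[subL(4)]>
t=5: <T=x, E={x↦thunk((λx. (x x)), ∅)}, St=[thunk :: subL(4)]>
t=6: <T=(λx. (x x)), E=∅, St=[thunk :: subL(4)]>
t=7: <T=(x x), E={x↦thunk(x, {x↦thunk((λx. (x x)), ∅)})}, St=[subL(4)]>
t=8: <T=x, E={x↦thunk(x, {x↦thunk((λx. (x x)), ∅)})}, St=[thunk :: subL(4)]>
t=9: <T=x, E={x↦thunk((λx. (x x)), ∅)}, St=[thunk :: subL(4)]>
t=10: <T=(λx. (x x)), E=∅, St=[thunk :: subL(4)]>
t=11: <T=(x x), E={x↦thunk(x, {x↦thunk(x, {x↦thunk((λx. (x x)), ∅)})})}, St=[subL(4)]>
t=12: <T=x, E={x↦thunk(x, {x↦thunk(x, {x↦thunk((λx. (x x)), ∅)})})}, St=[thunk :: subL(4)]>
t=13: <T=x, E={x↦thunk(x, {x↦thunk((λx. (x x)), ∅)})}, St=[thunk :: subL(4)]>
t=14: <T=x, E={x↦thunk((λx. (x x)), ∅)}, St=[thunk :: subL(4)]>
t=15: <T=(λx. (x x)), E=∅, St=[thunk :: subL(4)]>
t=16: <T=(x x), E={x↦thunk(x, {x↦thunk(x, {x↦thunk(x, {x↦thunk((λx. (x x)), ∅)})})})}, St=[subL(4)]>
t=17: <T=x, E={x↦thunk(x, {x↦thunk(x, {x↦thunk(x, {x↦thunk((λx. (x x)), ∅)})})})}, St=[thunk :: subL(4)]>
t=18: <T=x, E={x↦thunk(x, {x↦thunk(x, {x↦thunk((λx. (x x)), ∅)})})}, St=[thunk :: subL(4)]>
t=19: <T=x, E={x↦thunk(x, {x↦thunk((λx. (x x)), ∅)})}, St=[thunk :: subL(4)]>
t=20: <T=x, E={x↦thunk((λx. (x x)), ∅)}, St=[thunk :: subL(4)]>
t=21: <T=(λx. (x x)), E=∅, St=[thunk :: subL(4)]>
→ 21 transitions taken and the configuration is still not final: no result within 21 steps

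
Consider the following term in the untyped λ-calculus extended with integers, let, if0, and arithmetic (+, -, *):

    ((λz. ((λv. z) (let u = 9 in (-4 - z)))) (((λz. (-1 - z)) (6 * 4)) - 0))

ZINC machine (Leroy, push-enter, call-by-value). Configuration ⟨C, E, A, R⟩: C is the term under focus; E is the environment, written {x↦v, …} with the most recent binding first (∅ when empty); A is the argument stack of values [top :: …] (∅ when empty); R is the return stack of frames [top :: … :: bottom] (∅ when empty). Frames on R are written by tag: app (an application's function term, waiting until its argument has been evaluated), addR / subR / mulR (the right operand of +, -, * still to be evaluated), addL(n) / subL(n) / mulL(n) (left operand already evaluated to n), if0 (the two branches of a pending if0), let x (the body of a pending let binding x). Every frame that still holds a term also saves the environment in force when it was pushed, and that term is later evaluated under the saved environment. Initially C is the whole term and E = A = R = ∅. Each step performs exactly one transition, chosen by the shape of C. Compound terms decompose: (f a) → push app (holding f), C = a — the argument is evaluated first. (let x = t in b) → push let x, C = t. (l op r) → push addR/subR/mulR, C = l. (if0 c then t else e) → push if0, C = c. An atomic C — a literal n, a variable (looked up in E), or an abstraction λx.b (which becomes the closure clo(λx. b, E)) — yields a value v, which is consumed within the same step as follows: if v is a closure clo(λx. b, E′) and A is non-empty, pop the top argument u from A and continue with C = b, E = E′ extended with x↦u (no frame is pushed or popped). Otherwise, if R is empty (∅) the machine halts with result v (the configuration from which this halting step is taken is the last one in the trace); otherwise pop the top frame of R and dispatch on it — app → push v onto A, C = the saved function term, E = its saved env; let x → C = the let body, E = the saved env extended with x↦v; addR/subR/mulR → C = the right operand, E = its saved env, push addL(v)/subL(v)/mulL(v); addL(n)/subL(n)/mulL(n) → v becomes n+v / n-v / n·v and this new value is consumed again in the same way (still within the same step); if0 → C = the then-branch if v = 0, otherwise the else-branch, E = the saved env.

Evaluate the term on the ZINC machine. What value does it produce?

Answer: -25

Derivation:
t=0: ⟨C=((λz. ((λv. z) (let u = 9 in (-4 - z)))) (((λz. (-1 - z)) (6 * 4)) - 0)); E=∅; A=∅; R=∅⟩
t=1: ⟨C=(((λz. (-1 - z)) (6 * 4)) - 0); E=∅; A=∅; R=[app]⟩
t=2: ⟨C=((λz. (-1 - z)) (6 * 4)); E=∅; A=∅; R=[subR :: app]⟩
t=3: ⟨C=(6 * 4); E=∅; A=∅; R=[app :: subR :: app]⟩
t=4: ⟨C=6; E=∅; A=∅; R=[mulR :: app :: subR :: app]⟩
t=5: ⟨C=4; E=∅; A=∅; R=[mulL(6) :: app :: subR :: app]⟩
t=6: ⟨C=(λz. (-1 - z)); E=∅; A=[24]; R=[subR :: app]⟩
t=7: ⟨C=(-1 - z); E={z↦24}; A=∅; R=[subR :: app]⟩
t=8: ⟨C=-1; E={z↦24}; A=∅; R=[subR :: subR :: app]⟩
t=9: ⟨C=z; E={z↦24}; A=∅; R=[subL(-1) :: subR :: app]⟩
t=10: ⟨C=0; E=∅; A=∅; R=[subL(-25) :: app]⟩
t=11: ⟨C=(λz. ((λv. z) (let u = 9 in (-4 - z)))); E=∅; A=[-25]; R=∅⟩
t=12: ⟨C=((λv. z) (let u = 9 in (-4 - z))); E={z↦-25}; A=∅; R=∅⟩
t=13: ⟨C=(let u = 9 in (-4 - z)); E={z↦-25}; A=∅; R=[app]⟩
t=14: ⟨C=9; E={z↦-25}; A=∅; R=[let u :: app]⟩
t=15: ⟨C=(-4 - z); E={u↦9, z↦-25}; A=∅; R=[app]⟩
t=16: ⟨C=-4; E={u↦9, z↦-25}; A=∅; R=[subR :: app]⟩
t=17: ⟨C=z; E={u↦9, z↦-25}; A=∅; R=[subL(-4) :: app]⟩
t=18: ⟨C=(λv. z); E={z↦-25}; A=[21]; R=∅⟩
t=19: ⟨C=z; E={v↦21, z↦-25}; A=∅; R=∅⟩
→ final value -25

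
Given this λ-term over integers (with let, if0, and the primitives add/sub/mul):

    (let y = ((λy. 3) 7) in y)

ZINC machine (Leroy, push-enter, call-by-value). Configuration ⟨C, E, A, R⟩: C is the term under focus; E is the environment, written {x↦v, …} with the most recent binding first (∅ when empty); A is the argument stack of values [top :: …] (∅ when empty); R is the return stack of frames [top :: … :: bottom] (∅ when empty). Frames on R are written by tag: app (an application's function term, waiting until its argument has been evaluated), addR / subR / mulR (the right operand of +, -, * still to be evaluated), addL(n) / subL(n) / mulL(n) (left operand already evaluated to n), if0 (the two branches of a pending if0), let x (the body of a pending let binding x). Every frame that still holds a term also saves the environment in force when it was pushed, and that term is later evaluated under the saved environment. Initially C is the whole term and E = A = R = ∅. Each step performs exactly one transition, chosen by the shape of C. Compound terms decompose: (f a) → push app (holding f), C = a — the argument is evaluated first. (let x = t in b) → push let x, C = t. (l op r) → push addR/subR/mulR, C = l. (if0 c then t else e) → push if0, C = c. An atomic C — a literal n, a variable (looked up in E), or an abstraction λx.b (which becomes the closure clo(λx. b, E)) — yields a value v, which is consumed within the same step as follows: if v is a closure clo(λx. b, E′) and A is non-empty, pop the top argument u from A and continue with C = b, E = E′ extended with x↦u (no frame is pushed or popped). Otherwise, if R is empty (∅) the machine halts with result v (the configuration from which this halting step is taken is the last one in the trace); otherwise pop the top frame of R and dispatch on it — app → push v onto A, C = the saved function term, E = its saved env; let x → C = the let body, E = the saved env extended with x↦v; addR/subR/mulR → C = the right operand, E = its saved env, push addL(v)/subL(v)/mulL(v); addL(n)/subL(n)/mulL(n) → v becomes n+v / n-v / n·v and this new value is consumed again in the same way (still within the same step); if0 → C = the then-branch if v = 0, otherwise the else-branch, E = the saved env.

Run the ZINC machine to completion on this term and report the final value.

t=0: [C=(let y = ((λy. 3) 7) in y) | E=∅ | A=∅ | R=∅]
t=1: [C=((λy. 3) 7) | E=∅ | A=∅ | R=[let y]]
t=2: [C=7 | E=∅ | A=∅ | R=[app :: let y]]
t=3: [C=(λy. 3) | E=∅ | A=[7] | R=[let y]]
t=4: [C=3 | E={y↦7} | A=∅ | R=[let y]]
t=5: [C=y | E={y↦3} | A=∅ | R=∅]
→ final value 3

Answer: 3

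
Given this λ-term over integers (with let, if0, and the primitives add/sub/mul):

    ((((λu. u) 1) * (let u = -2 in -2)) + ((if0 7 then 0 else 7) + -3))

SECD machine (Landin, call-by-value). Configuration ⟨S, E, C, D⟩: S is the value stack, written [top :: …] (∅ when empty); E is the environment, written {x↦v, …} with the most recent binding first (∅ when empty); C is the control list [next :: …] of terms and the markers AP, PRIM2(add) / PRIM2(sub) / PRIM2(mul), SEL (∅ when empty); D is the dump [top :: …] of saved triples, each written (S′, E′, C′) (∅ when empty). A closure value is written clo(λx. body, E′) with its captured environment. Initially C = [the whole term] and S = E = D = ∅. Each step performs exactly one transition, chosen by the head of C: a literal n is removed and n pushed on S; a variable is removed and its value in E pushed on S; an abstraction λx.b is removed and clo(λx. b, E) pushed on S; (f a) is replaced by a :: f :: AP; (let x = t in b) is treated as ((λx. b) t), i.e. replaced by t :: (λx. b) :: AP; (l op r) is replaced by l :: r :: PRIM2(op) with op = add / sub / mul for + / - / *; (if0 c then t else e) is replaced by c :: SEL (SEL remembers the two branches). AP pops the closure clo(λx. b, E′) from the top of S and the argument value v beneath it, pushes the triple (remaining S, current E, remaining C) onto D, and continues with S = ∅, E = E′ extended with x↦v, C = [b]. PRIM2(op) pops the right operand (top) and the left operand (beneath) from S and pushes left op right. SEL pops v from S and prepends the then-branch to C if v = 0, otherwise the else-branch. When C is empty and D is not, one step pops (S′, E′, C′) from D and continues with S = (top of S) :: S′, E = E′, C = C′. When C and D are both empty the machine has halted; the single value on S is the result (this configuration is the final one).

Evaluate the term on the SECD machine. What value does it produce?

Answer: 2

Derivation:
0. [S=∅ | E=∅ | C=[((((λu. u) 1) * (let u = -2 in -2)) + ((if0 7 then 0 else 7) + -3))] | D=∅]
1. [S=∅ | E=∅ | C=[(((λu. u) 1) * (let u = -2 in -2)) :: ((if0 7 then 0 else 7) + -3) :: PRIM2(add)] | D=∅]
2. [S=∅ | E=∅ | C=[((λu. u) 1) :: (let u = -2 in -2) :: PRIM2(mul) :: ((if0 7 then 0 else 7) + -3) :: PRIM2(add)] | D=∅]
3. [S=∅ | E=∅ | C=[1 :: (λu. u) :: AP :: (let u = -2 in -2) :: PRIM2(mul) :: ((if0 7 then 0 else 7) + -3) :: PRIM2(add)] | D=∅]
4. [S=[1] | E=∅ | C=[(λu. u) :: AP :: (let u = -2 in -2) :: PRIM2(mul) :: ((if0 7 then 0 else 7) + -3) :: PRIM2(add)] | D=∅]
5. [S=[clo(λu. u, ∅) :: 1] | E=∅ | C=[AP :: (let u = -2 in -2) :: PRIM2(mul) :: ((if0 7 then 0 else 7) + -3) :: PRIM2(add)] | D=∅]
6. [S=∅ | E={u↦1} | C=[u] | D=[(∅, ∅, [(let u = -2 in -2) :: PRIM2(mul) :: ((if0 7 then 0 else 7) + -3) :: PRIM2(add)])]]
7. [S=[1] | E={u↦1} | C=∅ | D=[(∅, ∅, [(let u = -2 in -2) :: PRIM2(mul) :: ((if0 7 then 0 else 7) + -3) :: PRIM2(add)])]]
8. [S=[1] | E=∅ | C=[(let u = -2 in -2) :: PRIM2(mul) :: ((if0 7 then 0 else 7) + -3) :: PRIM2(add)] | D=∅]
9. [S=[1] | E=∅ | C=[-2 :: (λu. -2) :: AP :: PRIM2(mul) :: ((if0 7 then 0 else 7) + -3) :: PRIM2(add)] | D=∅]
10. [S=[-2 :: 1] | E=∅ | C=[(λu. -2) :: AP :: PRIM2(mul) :: ((if0 7 then 0 else 7) + -3) :: PRIM2(add)] | D=∅]
11. [S=[clo(λu. -2, ∅) :: -2 :: 1] | E=∅ | C=[AP :: PRIM2(mul) :: ((if0 7 then 0 else 7) + -3) :: PRIM2(add)] | D=∅]
12. [S=∅ | E={u↦-2} | C=[-2] | D=[([1], ∅, [PRIM2(mul) :: ((if0 7 then 0 else 7) + -3) :: PRIM2(add)])]]
13. [S=[-2] | E={u↦-2} | C=∅ | D=[([1], ∅, [PRIM2(mul) :: ((if0 7 then 0 else 7) + -3) :: PRIM2(add)])]]
14. [S=[-2 :: 1] | E=∅ | C=[PRIM2(mul) :: ((if0 7 then 0 else 7) + -3) :: PRIM2(add)] | D=∅]
15. [S=[-2] | E=∅ | C=[((if0 7 then 0 else 7) + -3) :: PRIM2(add)] | D=∅]
16. [S=[-2] | E=∅ | C=[(if0 7 then 0 else 7) :: -3 :: PRIM2(add) :: PRIM2(add)] | D=∅]
17. [S=[-2] | E=∅ | C=[7 :: SEL :: -3 :: PRIM2(add) :: PRIM2(add)] | D=∅]
18. [S=[7 :: -2] | E=∅ | C=[SEL :: -3 :: PRIM2(add) :: PRIM2(add)] | D=∅]
19. [S=[-2] | E=∅ | C=[7 :: -3 :: PRIM2(add) :: PRIM2(add)] | D=∅]
20. [S=[7 :: -2] | E=∅ | C=[-3 :: PRIM2(add) :: PRIM2(add)] | D=∅]
21. [S=[-3 :: 7 :: -2] | E=∅ | C=[PRIM2(add) :: PRIM2(add)] | D=∅]
22. [S=[4 :: -2] | E=∅ | C=[PRIM2(add)] | D=∅]
23. [S=[2] | E=∅ | C=∅ | D=∅]
→ final value 2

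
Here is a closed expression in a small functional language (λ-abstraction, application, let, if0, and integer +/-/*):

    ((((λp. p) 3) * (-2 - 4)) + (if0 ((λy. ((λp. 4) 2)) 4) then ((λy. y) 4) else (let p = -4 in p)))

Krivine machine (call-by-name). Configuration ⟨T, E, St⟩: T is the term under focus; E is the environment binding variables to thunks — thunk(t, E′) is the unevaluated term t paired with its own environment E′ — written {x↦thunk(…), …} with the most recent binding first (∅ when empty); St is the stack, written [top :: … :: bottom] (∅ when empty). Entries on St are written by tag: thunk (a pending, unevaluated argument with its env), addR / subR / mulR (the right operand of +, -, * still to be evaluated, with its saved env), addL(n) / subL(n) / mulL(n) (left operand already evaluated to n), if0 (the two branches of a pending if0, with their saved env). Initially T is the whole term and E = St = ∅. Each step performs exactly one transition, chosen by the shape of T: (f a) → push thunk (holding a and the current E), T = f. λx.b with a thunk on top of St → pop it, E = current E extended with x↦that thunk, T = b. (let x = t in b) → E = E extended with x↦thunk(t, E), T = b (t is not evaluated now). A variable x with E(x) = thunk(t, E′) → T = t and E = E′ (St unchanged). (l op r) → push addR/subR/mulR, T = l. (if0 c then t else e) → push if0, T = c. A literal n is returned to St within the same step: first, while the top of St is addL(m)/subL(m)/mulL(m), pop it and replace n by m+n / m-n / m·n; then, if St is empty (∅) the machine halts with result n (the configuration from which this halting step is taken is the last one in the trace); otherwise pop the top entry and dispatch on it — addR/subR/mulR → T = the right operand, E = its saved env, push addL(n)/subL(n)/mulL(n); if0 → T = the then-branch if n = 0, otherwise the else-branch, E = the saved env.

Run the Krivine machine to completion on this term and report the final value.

0. ⟨T=((((λp. p) 3) * (-2 - 4)) + (if0 ((λy. ((λp. 4) 2)) 4) then ((λy. y) 4) else (let p = -4 in p))); E=∅; St=∅⟩
1. ⟨T=(((λp. p) 3) * (-2 - 4)); E=∅; St=[addR]⟩
2. ⟨T=((λp. p) 3); E=∅; St=[mulR :: addR]⟩
3. ⟨T=(λp. p); E=∅; St=[thunk :: mulR :: addR]⟩
4. ⟨T=p; E={p↦thunk(3, ∅)}; St=[mulR :: addR]⟩
5. ⟨T=3; E=∅; St=[mulR :: addR]⟩
6. ⟨T=(-2 - 4); E=∅; St=[mulL(3) :: addR]⟩
7. ⟨T=-2; E=∅; St=[subR :: mulL(3) :: addR]⟩
8. ⟨T=4; E=∅; St=[subL(-2) :: mulL(3) :: addR]⟩
9. ⟨T=(if0 ((λy. ((λp. 4) 2)) 4) then ((λy. y) 4) else (let p = -4 in p)); E=∅; St=[addL(-18)]⟩
10. ⟨T=((λy. ((λp. 4) 2)) 4); E=∅; St=[if0 :: addL(-18)]⟩
11. ⟨T=(λy. ((λp. 4) 2)); E=∅; St=[thunk :: if0 :: addL(-18)]⟩
12. ⟨T=((λp. 4) 2); E={y↦thunk(4, ∅)}; St=[if0 :: addL(-18)]⟩
13. ⟨T=(λp. 4); E={y↦thunk(4, ∅)}; St=[thunk :: if0 :: addL(-18)]⟩
14. ⟨T=4; E={p↦thunk(2, {y↦thunk(4, ∅)}), y↦thunk(4, ∅)}; St=[if0 :: addL(-18)]⟩
15. ⟨T=(let p = -4 in p); E=∅; St=[addL(-18)]⟩
16. ⟨T=p; E={p↦thunk(-4, ∅)}; St=[addL(-18)]⟩
17. ⟨T=-4; E=∅; St=[addL(-18)]⟩
→ final value -22

Answer: -22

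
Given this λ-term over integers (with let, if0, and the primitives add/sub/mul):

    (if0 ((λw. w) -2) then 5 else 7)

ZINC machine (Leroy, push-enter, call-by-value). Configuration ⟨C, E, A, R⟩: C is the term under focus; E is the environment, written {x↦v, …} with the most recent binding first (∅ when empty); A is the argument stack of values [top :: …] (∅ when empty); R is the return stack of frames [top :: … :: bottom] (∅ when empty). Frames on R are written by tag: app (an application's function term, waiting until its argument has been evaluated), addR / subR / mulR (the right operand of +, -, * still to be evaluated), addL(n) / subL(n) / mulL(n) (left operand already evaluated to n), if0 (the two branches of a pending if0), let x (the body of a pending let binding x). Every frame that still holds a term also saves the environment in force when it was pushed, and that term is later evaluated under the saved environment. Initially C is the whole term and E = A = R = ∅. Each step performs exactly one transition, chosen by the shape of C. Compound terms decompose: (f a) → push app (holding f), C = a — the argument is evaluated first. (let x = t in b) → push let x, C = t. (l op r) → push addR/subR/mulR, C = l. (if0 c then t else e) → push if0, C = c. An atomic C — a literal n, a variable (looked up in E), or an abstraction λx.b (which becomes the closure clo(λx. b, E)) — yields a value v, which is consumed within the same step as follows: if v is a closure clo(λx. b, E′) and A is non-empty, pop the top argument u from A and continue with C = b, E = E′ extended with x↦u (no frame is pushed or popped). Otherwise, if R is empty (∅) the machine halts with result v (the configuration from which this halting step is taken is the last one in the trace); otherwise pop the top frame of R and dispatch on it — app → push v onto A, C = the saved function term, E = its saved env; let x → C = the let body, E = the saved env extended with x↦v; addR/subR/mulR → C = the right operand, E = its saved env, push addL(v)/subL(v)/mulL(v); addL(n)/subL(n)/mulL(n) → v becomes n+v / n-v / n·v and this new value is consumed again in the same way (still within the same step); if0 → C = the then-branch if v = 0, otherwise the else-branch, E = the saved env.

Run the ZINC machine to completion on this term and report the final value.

Answer: 7

Machine steps:
0. <C=(if0 ((λw. w) -2) then 5 else 7), E=∅, A=∅, R=∅>
1. <C=((λw. w) -2), E=∅, A=∅, R=[if0]>
2. <C=-2, E=∅, A=∅, R=[app :: if0]>
3. <C=(λw. w), E=∅, A=[-2], R=[if0]>
4. <C=w, E={w↦-2}, A=∅, R=[if0]>
5. <C=7, E=∅, A=∅, R=∅>
→ final value 7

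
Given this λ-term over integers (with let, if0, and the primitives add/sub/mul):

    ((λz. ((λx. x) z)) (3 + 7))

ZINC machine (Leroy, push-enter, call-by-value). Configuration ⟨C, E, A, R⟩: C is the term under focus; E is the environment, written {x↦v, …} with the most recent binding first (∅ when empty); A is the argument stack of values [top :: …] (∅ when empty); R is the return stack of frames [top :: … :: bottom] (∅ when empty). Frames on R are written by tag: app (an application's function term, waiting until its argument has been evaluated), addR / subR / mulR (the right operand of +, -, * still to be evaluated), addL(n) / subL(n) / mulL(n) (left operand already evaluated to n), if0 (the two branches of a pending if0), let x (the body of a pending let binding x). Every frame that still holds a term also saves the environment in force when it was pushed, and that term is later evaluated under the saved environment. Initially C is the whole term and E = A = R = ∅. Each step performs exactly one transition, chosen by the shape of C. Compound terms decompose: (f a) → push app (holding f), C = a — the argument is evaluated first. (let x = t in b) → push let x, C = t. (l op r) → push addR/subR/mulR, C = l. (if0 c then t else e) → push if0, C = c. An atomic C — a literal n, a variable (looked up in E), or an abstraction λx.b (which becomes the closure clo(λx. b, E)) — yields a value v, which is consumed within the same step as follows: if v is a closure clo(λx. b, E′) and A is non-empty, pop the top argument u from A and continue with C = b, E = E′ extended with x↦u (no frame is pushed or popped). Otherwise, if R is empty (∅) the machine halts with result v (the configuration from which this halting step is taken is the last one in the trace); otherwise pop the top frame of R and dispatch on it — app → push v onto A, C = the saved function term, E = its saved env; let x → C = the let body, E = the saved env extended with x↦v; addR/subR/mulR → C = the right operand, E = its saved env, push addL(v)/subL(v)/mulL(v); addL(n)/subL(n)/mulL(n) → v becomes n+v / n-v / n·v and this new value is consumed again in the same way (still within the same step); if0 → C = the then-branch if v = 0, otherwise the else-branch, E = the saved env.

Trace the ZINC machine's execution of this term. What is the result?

[0] [C=((λz. ((λx. x) z)) (3 + 7)) | E=∅ | A=∅ | R=∅]
[1] [C=(3 + 7) | E=∅ | A=∅ | R=[app]]
[2] [C=3 | E=∅ | A=∅ | R=[addR :: app]]
[3] [C=7 | E=∅ | A=∅ | R=[addL(3) :: app]]
[4] [C=(λz. ((λx. x) z)) | E=∅ | A=[10] | R=∅]
[5] [C=((λx. x) z) | E={z↦10} | A=∅ | R=∅]
[6] [C=z | E={z↦10} | A=∅ | R=[app]]
[7] [C=(λx. x) | E={z↦10} | A=[10] | R=∅]
[8] [C=x | E={x↦10, z↦10} | A=∅ | R=∅]
→ final value 10

Answer: 10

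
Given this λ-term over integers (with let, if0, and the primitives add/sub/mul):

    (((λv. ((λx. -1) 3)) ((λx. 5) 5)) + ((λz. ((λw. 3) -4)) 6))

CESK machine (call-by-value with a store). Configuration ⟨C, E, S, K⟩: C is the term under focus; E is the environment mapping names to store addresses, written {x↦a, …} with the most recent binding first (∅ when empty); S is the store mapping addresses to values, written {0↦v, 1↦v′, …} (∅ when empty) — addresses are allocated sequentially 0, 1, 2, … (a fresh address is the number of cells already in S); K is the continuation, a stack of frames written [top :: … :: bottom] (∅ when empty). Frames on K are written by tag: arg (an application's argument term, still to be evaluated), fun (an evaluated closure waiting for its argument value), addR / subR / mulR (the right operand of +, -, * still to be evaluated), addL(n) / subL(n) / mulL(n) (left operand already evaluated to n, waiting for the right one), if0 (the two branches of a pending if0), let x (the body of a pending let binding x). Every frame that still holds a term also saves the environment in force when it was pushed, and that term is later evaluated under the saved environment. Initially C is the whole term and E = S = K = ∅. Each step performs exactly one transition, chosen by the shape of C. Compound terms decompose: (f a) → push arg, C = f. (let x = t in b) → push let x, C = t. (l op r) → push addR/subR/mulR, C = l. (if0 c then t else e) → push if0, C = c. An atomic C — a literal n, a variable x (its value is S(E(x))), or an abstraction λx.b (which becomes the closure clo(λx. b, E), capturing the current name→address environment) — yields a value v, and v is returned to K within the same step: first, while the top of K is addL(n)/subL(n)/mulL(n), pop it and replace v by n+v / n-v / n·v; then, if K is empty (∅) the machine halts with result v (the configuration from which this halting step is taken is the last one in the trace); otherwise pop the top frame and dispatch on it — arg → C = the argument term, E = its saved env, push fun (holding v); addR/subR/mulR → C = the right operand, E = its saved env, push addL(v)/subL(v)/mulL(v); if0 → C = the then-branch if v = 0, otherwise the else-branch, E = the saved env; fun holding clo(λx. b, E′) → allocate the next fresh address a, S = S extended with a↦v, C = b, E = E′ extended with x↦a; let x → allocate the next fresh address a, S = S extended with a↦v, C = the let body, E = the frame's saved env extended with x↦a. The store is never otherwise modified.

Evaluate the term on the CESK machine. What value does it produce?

t=0: ⟨C=(((λv. ((λx. -1) 3)) ((λx. 5) 5)) + ((λz. ((λw. 3) -4)) 6)); E=∅; S=∅; K=∅⟩
t=1: ⟨C=((λv. ((λx. -1) 3)) ((λx. 5) 5)); E=∅; S=∅; K=[addR]⟩
t=2: ⟨C=(λv. ((λx. -1) 3)); E=∅; S=∅; K=[arg :: addR]⟩
t=3: ⟨C=((λx. 5) 5); E=∅; S=∅; K=[fun :: addR]⟩
t=4: ⟨C=(λx. 5); E=∅; S=∅; K=[arg :: fun :: addR]⟩
t=5: ⟨C=5; E=∅; S=∅; K=[fun :: fun :: addR]⟩
t=6: ⟨C=5; E={x↦0}; S={0↦5}; K=[fun :: addR]⟩
t=7: ⟨C=((λx. -1) 3); E={v↦1}; S={0↦5, 1↦5}; K=[addR]⟩
t=8: ⟨C=(λx. -1); E={v↦1}; S={0↦5, 1↦5}; K=[arg :: addR]⟩
t=9: ⟨C=3; E={v↦1}; S={0↦5, 1↦5}; K=[fun :: addR]⟩
t=10: ⟨C=-1; E={x↦2, v↦1}; S={0↦5, 1↦5, 2↦3}; K=[addR]⟩
t=11: ⟨C=((λz. ((λw. 3) -4)) 6); E=∅; S={0↦5, 1↦5, 2↦3}; K=[addL(-1)]⟩
t=12: ⟨C=(λz. ((λw. 3) -4)); E=∅; S={0↦5, 1↦5, 2↦3}; K=[arg :: addL(-1)]⟩
t=13: ⟨C=6; E=∅; S={0↦5, 1↦5, 2↦3}; K=[fun :: addL(-1)]⟩
t=14: ⟨C=((λw. 3) -4); E={z↦3}; S={0↦5, 1↦5, 2↦3, 3↦6}; K=[addL(-1)]⟩
t=15: ⟨C=(λw. 3); E={z↦3}; S={0↦5, 1↦5, 2↦3, 3↦6}; K=[arg :: addL(-1)]⟩
t=16: ⟨C=-4; E={z↦3}; S={0↦5, 1↦5, 2↦3, 3↦6}; K=[fun :: addL(-1)]⟩
t=17: ⟨C=3; E={w↦4, z↦3}; S={0↦5, 1↦5, 2↦3, 3↦6, 4↦-4}; K=[addL(-1)]⟩
→ final value 2

Answer: 2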